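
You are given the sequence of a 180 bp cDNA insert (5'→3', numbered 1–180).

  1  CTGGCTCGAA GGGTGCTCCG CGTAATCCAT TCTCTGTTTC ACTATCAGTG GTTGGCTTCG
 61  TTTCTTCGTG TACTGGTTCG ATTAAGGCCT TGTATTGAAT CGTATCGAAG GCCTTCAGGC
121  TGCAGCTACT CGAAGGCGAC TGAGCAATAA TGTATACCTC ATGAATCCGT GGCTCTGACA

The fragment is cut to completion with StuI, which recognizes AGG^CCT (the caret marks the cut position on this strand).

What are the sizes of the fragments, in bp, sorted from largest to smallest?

StuI sites (AGGCCT) start at positions 85, 109.
StuI cuts after base 3 of each site, so after positions 87, 111.
Linear molecule, 2 cuts → 3 fragments:
  1–87 → 87 bp
  88–111 → 24 bp
  112–180 → 69 bp
Sorted largest to smallest: 87, 69, 24 bp.

87, 69, 24 bp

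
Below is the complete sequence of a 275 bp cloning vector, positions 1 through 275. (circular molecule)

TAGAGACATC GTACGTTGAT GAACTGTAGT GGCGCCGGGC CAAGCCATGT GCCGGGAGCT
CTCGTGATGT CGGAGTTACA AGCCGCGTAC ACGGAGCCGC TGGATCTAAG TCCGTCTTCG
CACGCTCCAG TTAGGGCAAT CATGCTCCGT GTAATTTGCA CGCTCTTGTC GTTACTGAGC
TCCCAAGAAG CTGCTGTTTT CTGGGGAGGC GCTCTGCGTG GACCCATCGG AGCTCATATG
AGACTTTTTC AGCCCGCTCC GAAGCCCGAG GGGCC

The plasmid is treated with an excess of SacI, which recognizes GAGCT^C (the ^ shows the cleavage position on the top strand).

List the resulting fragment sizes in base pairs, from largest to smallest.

121, 101, 53 bp

SacI sites (GAGCTC) start at positions 56, 177, 230.
SacI cuts after base 5 of each site (before the last base), so after positions 60, 181, 234.
Circular molecule, 3 cuts → 3 fragments:
  61–181 → 121 bp
  182–234 → 53 bp
  235–275 then 1–60 → 41 + 60 = 101 bp
Sorted largest to smallest: 121, 101, 53 bp.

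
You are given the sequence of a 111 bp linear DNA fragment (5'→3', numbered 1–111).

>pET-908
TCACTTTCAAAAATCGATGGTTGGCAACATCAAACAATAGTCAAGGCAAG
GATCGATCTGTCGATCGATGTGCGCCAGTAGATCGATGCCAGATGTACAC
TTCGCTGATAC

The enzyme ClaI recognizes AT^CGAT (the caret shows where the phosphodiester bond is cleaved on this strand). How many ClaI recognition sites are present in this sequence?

4

ATCGAT occurs starting at positions 13, 52, 64, 82.
ClaI cuts at 4 sites.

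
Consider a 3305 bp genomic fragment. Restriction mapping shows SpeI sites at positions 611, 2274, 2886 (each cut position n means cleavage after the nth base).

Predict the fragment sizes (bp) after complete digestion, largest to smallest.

1663, 612, 611, 419 bp

Linear molecule, 3 cuts → 4 fragments:
  611 − 0 = 611 bp
  2274 − 611 = 1663 bp
  2886 − 2274 = 612 bp
  3305 − 2886 = 419 bp
Sorted largest to smallest: 1663, 612, 611, 419 bp.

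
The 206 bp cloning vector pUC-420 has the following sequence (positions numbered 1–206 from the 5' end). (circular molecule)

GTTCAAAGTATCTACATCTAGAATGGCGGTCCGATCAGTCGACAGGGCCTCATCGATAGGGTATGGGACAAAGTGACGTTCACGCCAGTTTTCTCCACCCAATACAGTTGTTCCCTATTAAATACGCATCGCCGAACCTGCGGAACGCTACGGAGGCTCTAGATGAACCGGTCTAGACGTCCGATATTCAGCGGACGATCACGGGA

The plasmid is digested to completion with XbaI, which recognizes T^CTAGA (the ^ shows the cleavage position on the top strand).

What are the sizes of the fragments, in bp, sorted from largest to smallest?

XbaI sites (TCTAGA) start at positions 17, 158, 172.
XbaI cuts after the first base of each site, so after positions 17, 158, 172.
Circular molecule, 3 cuts → 3 fragments:
  18–158 → 141 bp
  159–172 → 14 bp
  173–206 then 1–17 → 34 + 17 = 51 bp
Sorted largest to smallest: 141, 51, 14 bp.

141, 51, 14 bp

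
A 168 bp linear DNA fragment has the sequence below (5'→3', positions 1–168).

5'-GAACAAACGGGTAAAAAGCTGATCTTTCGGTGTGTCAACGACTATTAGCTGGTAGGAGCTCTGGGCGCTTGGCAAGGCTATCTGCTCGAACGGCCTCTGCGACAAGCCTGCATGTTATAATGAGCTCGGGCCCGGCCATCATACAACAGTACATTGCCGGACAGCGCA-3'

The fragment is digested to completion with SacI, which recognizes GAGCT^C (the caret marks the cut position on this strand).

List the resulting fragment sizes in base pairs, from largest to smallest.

66, 60, 42 bp

SacI sites (GAGCTC) start at positions 56, 122.
SacI cuts after base 5 of each site (before the last base), so after positions 60, 126.
Linear molecule, 2 cuts → 3 fragments:
  1–60 → 60 bp
  61–126 → 66 bp
  127–168 → 42 bp
Sorted largest to smallest: 66, 60, 42 bp.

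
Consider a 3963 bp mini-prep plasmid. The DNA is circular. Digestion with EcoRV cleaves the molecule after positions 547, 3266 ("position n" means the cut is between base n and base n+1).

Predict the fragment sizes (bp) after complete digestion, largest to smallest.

2719, 1244 bp

Circular molecule, 2 cuts → 2 fragments:
  3266 − 547 = 2719 bp
  wrap: 3963 − 3266 + 547 = 1244 bp
Sorted largest to smallest: 2719, 1244 bp.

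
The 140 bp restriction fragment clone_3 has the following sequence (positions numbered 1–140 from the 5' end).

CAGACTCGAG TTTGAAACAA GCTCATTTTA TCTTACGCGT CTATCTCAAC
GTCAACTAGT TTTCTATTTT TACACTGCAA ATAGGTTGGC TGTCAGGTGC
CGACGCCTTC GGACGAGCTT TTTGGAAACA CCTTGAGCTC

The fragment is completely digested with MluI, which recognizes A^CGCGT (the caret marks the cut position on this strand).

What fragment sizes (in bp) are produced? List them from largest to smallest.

105, 35 bp

The MluI site (ACGCGT) starts at position 35.
MluI cuts after the first base of each site, so after position 35.
Linear molecule, 1 cut → 2 fragments:
  1–35 → 35 bp
  36–140 → 105 bp
Sorted largest to smallest: 105, 35 bp.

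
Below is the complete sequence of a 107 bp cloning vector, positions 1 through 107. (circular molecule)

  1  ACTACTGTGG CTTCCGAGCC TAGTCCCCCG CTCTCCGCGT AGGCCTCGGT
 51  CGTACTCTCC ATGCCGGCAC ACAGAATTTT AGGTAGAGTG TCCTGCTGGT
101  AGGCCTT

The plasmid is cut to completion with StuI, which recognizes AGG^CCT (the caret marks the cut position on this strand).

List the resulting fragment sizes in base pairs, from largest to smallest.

StuI sites (AGGCCT) start at positions 41, 101.
StuI cuts after base 3 of each site, so after positions 43, 103.
Circular molecule, 2 cuts → 2 fragments:
  44–103 → 60 bp
  104–107 then 1–43 → 4 + 43 = 47 bp
Sorted largest to smallest: 60, 47 bp.

60, 47 bp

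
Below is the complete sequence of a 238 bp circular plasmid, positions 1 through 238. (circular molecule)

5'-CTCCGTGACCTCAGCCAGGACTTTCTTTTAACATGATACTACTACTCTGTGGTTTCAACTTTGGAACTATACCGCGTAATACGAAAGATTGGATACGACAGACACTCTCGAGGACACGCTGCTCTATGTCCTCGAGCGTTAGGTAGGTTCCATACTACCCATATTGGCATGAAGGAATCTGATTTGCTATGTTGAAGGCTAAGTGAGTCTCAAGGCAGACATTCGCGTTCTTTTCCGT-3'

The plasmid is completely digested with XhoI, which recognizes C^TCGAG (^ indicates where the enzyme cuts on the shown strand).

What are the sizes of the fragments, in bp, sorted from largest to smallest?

214, 24 bp

XhoI sites (CTCGAG) start at positions 107, 131.
XhoI cuts after the first base of each site, so after positions 107, 131.
Circular molecule, 2 cuts → 2 fragments:
  108–131 → 24 bp
  132–238 then 1–107 → 107 + 107 = 214 bp
Sorted largest to smallest: 214, 24 bp.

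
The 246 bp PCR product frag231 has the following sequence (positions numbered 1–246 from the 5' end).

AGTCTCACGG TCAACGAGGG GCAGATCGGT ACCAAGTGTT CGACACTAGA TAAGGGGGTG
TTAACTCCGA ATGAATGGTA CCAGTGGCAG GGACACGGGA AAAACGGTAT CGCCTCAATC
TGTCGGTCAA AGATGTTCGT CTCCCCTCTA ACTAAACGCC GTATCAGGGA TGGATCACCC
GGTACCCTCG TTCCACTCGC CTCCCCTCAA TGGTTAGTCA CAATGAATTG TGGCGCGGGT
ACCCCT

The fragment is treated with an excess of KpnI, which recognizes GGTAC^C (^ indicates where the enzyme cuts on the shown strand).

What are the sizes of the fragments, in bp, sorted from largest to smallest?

KpnI sites (GGTACC) start at positions 28, 77, 181, 238.
KpnI cuts after base 5 of each site (before the last base), so after positions 32, 81, 185, 242.
Linear molecule, 4 cuts → 5 fragments:
  1–32 → 32 bp
  33–81 → 49 bp
  82–185 → 104 bp
  186–242 → 57 bp
  243–246 → 4 bp
Sorted largest to smallest: 104, 57, 49, 32, 4 bp.

104, 57, 49, 32, 4 bp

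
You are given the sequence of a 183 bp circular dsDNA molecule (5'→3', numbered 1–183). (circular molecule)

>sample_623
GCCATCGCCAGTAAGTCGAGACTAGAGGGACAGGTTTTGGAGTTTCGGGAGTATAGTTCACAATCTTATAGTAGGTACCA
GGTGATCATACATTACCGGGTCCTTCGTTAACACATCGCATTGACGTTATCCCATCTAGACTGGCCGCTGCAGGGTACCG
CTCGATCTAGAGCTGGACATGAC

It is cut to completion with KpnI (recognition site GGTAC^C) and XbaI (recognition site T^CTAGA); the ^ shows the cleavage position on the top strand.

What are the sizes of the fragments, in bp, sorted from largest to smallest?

KpnI sites (GGTACC) start at positions 74, 154.
KpnI cuts after base 5 of each site (before the last base), so after positions 78, 158.
XbaI sites (TCTAGA) start at positions 135, 166.
XbaI cuts after the first base of each site, so after positions 135, 166.
Combined cut positions: 78, 135, 158, 166.
Circular molecule, 4 cuts → 4 fragments:
  79–135 → 57 bp
  136–158 → 23 bp
  159–166 → 8 bp
  167–183 then 1–78 → 17 + 78 = 95 bp
Sorted largest to smallest: 95, 57, 23, 8 bp.

95, 57, 23, 8 bp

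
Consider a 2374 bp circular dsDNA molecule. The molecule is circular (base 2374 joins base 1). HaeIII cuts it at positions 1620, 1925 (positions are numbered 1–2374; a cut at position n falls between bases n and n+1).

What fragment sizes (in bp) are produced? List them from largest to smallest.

Circular molecule, 2 cuts → 2 fragments:
  1925 − 1620 = 305 bp
  wrap: 2374 − 1925 + 1620 = 2069 bp
Sorted largest to smallest: 2069, 305 bp.

2069, 305 bp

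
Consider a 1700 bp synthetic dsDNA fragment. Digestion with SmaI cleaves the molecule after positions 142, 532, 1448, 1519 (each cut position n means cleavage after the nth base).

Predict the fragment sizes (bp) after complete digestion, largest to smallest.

916, 390, 181, 142, 71 bp

Linear molecule, 4 cuts → 5 fragments:
  142 − 0 = 142 bp
  532 − 142 = 390 bp
  1448 − 532 = 916 bp
  1519 − 1448 = 71 bp
  1700 − 1519 = 181 bp
Sorted largest to smallest: 916, 390, 181, 142, 71 bp.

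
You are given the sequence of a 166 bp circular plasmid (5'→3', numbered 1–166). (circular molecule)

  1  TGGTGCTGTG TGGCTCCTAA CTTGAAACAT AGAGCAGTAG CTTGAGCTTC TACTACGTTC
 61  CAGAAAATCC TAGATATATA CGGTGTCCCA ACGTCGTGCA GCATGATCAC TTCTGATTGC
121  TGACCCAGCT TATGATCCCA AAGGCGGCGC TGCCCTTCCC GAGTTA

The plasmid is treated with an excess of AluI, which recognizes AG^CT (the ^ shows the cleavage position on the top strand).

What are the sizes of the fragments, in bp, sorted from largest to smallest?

82, 78, 6 bp

AluI sites (AGCT) start at positions 39, 45, 127.
AluI cuts after base 2 of each site, so after positions 40, 46, 128.
Circular molecule, 3 cuts → 3 fragments:
  41–46 → 6 bp
  47–128 → 82 bp
  129–166 then 1–40 → 38 + 40 = 78 bp
Sorted largest to smallest: 82, 78, 6 bp.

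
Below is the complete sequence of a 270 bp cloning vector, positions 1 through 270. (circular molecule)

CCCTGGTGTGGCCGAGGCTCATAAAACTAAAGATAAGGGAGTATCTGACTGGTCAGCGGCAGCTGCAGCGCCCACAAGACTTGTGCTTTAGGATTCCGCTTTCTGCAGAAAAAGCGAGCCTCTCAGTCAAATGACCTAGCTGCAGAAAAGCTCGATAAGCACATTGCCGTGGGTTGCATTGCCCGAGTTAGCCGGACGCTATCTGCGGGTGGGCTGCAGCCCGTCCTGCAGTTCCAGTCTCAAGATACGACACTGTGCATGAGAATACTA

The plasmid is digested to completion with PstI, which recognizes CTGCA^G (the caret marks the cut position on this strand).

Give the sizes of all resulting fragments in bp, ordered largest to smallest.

107, 74, 40, 37, 12 bp

PstI sites (CTGCAG) start at positions 63, 103, 140, 214, 226.
PstI cuts after base 5 of each site (before the last base), so after positions 67, 107, 144, 218, 230.
Circular molecule, 5 cuts → 5 fragments:
  68–107 → 40 bp
  108–144 → 37 bp
  145–218 → 74 bp
  219–230 → 12 bp
  231–270 then 1–67 → 40 + 67 = 107 bp
Sorted largest to smallest: 107, 74, 40, 37, 12 bp.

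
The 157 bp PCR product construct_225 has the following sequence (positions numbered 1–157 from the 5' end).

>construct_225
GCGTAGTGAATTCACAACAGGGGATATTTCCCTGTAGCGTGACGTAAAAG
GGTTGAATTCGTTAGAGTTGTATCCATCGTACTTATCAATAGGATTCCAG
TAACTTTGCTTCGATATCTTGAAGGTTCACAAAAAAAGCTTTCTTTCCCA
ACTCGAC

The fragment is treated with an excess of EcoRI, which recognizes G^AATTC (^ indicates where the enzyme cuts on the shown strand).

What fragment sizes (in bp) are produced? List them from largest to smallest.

EcoRI sites (GAATTC) start at positions 8, 55.
EcoRI cuts after the first base of each site, so after positions 8, 55.
Linear molecule, 2 cuts → 3 fragments:
  1–8 → 8 bp
  9–55 → 47 bp
  56–157 → 102 bp
Sorted largest to smallest: 102, 47, 8 bp.

102, 47, 8 bp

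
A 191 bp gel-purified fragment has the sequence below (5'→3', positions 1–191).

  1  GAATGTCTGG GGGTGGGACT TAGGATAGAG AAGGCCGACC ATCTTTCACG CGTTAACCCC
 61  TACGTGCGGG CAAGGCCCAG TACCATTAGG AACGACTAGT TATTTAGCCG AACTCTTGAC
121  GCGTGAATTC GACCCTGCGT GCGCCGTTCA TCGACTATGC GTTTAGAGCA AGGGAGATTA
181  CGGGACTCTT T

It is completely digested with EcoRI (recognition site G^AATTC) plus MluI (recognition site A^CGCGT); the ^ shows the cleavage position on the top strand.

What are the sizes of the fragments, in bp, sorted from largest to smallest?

71, 66, 48, 6 bp

The EcoRI site (GAATTC) starts at position 125.
EcoRI cuts after the first base of each site, so after position 125.
MluI sites (ACGCGT) start at positions 48, 119.
MluI cuts after the first base of each site, so after positions 48, 119.
Combined cut positions: 48, 119, 125.
Linear molecule, 3 cuts → 4 fragments:
  1–48 → 48 bp
  49–119 → 71 bp
  120–125 → 6 bp
  126–191 → 66 bp
Sorted largest to smallest: 71, 66, 48, 6 bp.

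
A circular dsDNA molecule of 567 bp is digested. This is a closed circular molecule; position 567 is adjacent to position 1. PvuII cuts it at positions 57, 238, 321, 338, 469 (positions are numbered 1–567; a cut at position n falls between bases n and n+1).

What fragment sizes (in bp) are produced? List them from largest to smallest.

181, 155, 131, 83, 17 bp

Circular molecule, 5 cuts → 5 fragments:
  238 − 57 = 181 bp
  321 − 238 = 83 bp
  338 − 321 = 17 bp
  469 − 338 = 131 bp
  wrap: 567 − 469 + 57 = 155 bp
Sorted largest to smallest: 181, 155, 131, 83, 17 bp.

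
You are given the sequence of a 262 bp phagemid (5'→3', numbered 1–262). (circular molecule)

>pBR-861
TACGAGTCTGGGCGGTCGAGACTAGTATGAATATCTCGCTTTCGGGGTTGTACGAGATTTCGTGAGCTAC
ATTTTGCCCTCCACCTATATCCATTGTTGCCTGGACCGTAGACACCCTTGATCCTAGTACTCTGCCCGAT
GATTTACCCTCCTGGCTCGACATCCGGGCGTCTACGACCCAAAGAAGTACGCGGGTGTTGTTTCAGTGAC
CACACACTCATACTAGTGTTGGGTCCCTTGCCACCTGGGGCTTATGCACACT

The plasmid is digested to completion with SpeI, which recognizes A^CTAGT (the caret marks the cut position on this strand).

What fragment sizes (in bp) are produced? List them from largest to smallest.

201, 61 bp

SpeI sites (ACTAGT) start at positions 21, 222.
SpeI cuts after the first base of each site, so after positions 21, 222.
Circular molecule, 2 cuts → 2 fragments:
  22–222 → 201 bp
  223–262 then 1–21 → 40 + 21 = 61 bp
Sorted largest to smallest: 201, 61 bp.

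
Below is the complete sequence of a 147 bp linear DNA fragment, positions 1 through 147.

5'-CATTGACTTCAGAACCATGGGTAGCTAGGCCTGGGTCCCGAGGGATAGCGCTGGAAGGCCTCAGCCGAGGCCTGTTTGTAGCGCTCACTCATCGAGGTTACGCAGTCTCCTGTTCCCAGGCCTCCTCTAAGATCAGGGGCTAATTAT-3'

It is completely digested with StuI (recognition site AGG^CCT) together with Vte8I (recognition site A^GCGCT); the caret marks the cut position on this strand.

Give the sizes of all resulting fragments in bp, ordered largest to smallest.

40, 29, 27, 18, 12, 11, 10 bp

StuI sites (AGGCCT) start at positions 27, 56, 68, 118.
StuI cuts after base 3 of each site, so after positions 29, 58, 70, 120.
Vte8I sites (AGCGCT) start at positions 47, 80.
Vte8I cuts after the first base of each site, so after positions 47, 80.
Combined cut positions: 29, 47, 58, 70, 80, 120.
Linear molecule, 6 cuts → 7 fragments:
  1–29 → 29 bp
  30–47 → 18 bp
  48–58 → 11 bp
  59–70 → 12 bp
  71–80 → 10 bp
  81–120 → 40 bp
  121–147 → 27 bp
Sorted largest to smallest: 40, 29, 27, 18, 12, 11, 10 bp.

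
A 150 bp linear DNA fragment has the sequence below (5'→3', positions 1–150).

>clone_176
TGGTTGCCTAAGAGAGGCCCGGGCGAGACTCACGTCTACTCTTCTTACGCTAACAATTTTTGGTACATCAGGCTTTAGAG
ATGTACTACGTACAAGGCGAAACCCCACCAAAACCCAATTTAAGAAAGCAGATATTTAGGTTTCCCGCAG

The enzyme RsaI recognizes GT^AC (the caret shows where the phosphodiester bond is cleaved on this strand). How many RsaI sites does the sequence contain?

GTAC occurs starting at positions 63, 83, 90.
RsaI cuts at 3 sites.

3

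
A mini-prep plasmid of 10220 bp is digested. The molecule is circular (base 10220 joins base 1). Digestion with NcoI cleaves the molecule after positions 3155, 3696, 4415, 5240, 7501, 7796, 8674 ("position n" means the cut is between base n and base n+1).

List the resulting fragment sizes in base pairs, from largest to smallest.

4701, 2261, 878, 825, 719, 541, 295 bp

Circular molecule, 7 cuts → 7 fragments:
  3696 − 3155 = 541 bp
  4415 − 3696 = 719 bp
  5240 − 4415 = 825 bp
  7501 − 5240 = 2261 bp
  7796 − 7501 = 295 bp
  8674 − 7796 = 878 bp
  wrap: 10220 − 8674 + 3155 = 4701 bp
Sorted largest to smallest: 4701, 2261, 878, 825, 719, 541, 295 bp.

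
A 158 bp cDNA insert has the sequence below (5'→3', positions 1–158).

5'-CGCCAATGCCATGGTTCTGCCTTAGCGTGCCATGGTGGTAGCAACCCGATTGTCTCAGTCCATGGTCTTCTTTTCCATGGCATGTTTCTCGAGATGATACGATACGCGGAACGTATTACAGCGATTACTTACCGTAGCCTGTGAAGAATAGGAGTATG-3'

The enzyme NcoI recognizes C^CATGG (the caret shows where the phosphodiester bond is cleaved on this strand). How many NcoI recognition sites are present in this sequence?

CCATGG occurs starting at positions 9, 30, 60, 75.
NcoI cuts at 4 sites.

4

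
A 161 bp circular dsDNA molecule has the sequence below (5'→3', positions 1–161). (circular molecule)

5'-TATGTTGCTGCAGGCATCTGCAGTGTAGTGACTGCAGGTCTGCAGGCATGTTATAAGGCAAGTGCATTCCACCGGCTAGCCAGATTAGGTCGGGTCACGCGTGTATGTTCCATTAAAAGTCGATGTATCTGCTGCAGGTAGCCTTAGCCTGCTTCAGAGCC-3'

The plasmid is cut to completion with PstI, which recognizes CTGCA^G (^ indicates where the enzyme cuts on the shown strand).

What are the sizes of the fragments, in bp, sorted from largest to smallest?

PstI sites (CTGCAG) start at positions 8, 18, 32, 40, 132.
PstI cuts after base 5 of each site (before the last base), so after positions 12, 22, 36, 44, 136.
Circular molecule, 5 cuts → 5 fragments:
  13–22 → 10 bp
  23–36 → 14 bp
  37–44 → 8 bp
  45–136 → 92 bp
  137–161 then 1–12 → 25 + 12 = 37 bp
Sorted largest to smallest: 92, 37, 14, 10, 8 bp.

92, 37, 14, 10, 8 bp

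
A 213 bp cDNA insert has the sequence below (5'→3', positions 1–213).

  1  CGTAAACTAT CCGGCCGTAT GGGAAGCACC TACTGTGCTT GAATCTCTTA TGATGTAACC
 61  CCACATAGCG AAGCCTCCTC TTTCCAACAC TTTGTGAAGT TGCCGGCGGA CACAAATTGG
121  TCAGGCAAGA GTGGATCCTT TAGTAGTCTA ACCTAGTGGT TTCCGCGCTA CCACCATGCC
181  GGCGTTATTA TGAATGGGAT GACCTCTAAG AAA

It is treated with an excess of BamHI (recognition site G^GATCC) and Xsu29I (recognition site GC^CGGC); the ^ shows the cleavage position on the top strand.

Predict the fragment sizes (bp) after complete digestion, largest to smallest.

103, 46, 34, 30 bp

The BamHI site (GGATCC) starts at position 133.
BamHI cuts after the first base of each site, so after position 133.
Xsu29I sites (GCCGGC) start at positions 102, 178.
Xsu29I cuts after base 2 of each site, so after positions 103, 179.
Combined cut positions: 103, 133, 179.
Linear molecule, 3 cuts → 4 fragments:
  1–103 → 103 bp
  104–133 → 30 bp
  134–179 → 46 bp
  180–213 → 34 bp
Sorted largest to smallest: 103, 46, 34, 30 bp.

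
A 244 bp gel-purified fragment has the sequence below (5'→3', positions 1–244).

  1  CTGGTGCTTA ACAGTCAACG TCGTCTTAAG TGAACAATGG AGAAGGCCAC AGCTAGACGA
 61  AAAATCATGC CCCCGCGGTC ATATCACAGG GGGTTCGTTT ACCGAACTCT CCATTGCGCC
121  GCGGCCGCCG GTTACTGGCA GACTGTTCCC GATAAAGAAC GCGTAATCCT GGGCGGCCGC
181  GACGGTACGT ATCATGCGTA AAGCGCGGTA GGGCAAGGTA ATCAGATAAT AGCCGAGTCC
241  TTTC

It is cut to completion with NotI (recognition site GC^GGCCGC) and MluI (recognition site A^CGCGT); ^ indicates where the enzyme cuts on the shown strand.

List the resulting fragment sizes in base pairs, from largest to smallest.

122, 70, 37, 15 bp

NotI sites (GCGGCCGC) start at positions 121, 173.
NotI cuts after base 2 of each site, so after positions 122, 174.
The MluI site (ACGCGT) starts at position 159.
MluI cuts after the first base of each site, so after position 159.
Combined cut positions: 122, 159, 174.
Linear molecule, 3 cuts → 4 fragments:
  1–122 → 122 bp
  123–159 → 37 bp
  160–174 → 15 bp
  175–244 → 70 bp
Sorted largest to smallest: 122, 70, 37, 15 bp.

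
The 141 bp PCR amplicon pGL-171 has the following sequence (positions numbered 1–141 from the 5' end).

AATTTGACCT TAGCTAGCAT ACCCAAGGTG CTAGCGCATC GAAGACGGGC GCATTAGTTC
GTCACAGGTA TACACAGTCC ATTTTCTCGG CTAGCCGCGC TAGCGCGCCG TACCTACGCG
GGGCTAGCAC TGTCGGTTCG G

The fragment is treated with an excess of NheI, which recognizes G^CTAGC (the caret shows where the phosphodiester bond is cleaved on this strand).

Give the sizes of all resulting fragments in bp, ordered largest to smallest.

60, 24, 18, 17, 13, 9 bp

NheI sites (GCTAGC) start at positions 13, 30, 90, 99, 123.
NheI cuts after the first base of each site, so after positions 13, 30, 90, 99, 123.
Linear molecule, 5 cuts → 6 fragments:
  1–13 → 13 bp
  14–30 → 17 bp
  31–90 → 60 bp
  91–99 → 9 bp
  100–123 → 24 bp
  124–141 → 18 bp
Sorted largest to smallest: 60, 24, 18, 17, 13, 9 bp.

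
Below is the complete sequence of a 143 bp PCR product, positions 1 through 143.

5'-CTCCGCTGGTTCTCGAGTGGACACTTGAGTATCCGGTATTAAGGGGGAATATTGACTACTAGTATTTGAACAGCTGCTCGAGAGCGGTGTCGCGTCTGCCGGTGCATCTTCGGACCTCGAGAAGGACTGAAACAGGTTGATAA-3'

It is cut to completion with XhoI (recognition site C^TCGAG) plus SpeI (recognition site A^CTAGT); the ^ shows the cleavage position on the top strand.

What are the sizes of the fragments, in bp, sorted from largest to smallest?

46, 39, 27, 19, 12 bp

XhoI sites (CTCGAG) start at positions 12, 77, 116.
XhoI cuts after the first base of each site, so after positions 12, 77, 116.
The SpeI site (ACTAGT) starts at position 58.
SpeI cuts after the first base of each site, so after position 58.
Combined cut positions: 12, 58, 77, 116.
Linear molecule, 4 cuts → 5 fragments:
  1–12 → 12 bp
  13–58 → 46 bp
  59–77 → 19 bp
  78–116 → 39 bp
  117–143 → 27 bp
Sorted largest to smallest: 46, 39, 27, 19, 12 bp.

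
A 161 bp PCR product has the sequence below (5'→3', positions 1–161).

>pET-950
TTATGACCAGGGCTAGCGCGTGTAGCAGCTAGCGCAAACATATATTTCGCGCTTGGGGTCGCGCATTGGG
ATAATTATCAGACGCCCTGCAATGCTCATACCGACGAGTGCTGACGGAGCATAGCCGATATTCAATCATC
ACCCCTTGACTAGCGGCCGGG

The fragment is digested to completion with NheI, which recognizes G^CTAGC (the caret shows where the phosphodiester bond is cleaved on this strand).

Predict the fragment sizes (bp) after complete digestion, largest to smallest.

NheI sites (GCTAGC) start at positions 12, 28.
NheI cuts after the first base of each site, so after positions 12, 28.
Linear molecule, 2 cuts → 3 fragments:
  1–12 → 12 bp
  13–28 → 16 bp
  29–161 → 133 bp
Sorted largest to smallest: 133, 16, 12 bp.

133, 16, 12 bp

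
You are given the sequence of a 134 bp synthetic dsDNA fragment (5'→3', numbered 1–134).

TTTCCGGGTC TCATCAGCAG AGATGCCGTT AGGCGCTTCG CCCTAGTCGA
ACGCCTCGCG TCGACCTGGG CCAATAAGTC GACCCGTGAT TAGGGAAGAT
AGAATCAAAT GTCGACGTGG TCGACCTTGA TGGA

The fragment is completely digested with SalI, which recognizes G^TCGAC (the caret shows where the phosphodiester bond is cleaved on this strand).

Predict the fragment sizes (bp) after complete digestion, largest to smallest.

SalI sites (GTCGAC) start at positions 60, 78, 111, 120.
SalI cuts after the first base of each site, so after positions 60, 78, 111, 120.
Linear molecule, 4 cuts → 5 fragments:
  1–60 → 60 bp
  61–78 → 18 bp
  79–111 → 33 bp
  112–120 → 9 bp
  121–134 → 14 bp
Sorted largest to smallest: 60, 33, 18, 14, 9 bp.

60, 33, 18, 14, 9 bp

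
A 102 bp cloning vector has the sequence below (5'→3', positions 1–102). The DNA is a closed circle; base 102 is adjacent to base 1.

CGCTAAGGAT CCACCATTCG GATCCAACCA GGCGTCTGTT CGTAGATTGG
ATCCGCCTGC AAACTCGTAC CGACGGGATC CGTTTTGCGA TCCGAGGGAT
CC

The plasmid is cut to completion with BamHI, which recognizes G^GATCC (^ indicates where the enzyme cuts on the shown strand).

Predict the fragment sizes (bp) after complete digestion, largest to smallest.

BamHI sites (GGATCC) start at positions 7, 20, 49, 76, 97.
BamHI cuts after the first base of each site, so after positions 7, 20, 49, 76, 97.
Circular molecule, 5 cuts → 5 fragments:
  8–20 → 13 bp
  21–49 → 29 bp
  50–76 → 27 bp
  77–97 → 21 bp
  98–102 then 1–7 → 5 + 7 = 12 bp
Sorted largest to smallest: 29, 27, 21, 13, 12 bp.

29, 27, 21, 13, 12 bp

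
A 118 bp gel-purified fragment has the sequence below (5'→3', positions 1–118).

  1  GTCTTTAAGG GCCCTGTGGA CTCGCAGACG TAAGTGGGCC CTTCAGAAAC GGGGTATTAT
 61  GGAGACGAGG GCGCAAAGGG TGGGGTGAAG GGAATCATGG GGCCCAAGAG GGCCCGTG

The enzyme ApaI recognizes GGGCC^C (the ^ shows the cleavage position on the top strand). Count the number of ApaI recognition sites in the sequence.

GGGCCC occurs starting at positions 9, 36, 100, 110.
ApaI cuts at 4 sites.

4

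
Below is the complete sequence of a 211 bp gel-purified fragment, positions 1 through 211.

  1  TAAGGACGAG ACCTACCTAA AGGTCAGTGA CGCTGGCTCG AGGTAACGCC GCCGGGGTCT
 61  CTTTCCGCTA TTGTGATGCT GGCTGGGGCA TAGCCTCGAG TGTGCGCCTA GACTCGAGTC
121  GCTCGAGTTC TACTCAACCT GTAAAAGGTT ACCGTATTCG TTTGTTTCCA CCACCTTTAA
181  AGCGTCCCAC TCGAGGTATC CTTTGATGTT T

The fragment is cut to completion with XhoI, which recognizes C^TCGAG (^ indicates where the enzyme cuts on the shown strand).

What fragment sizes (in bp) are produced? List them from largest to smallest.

68, 58, 37, 21, 18, 9 bp

XhoI sites (CTCGAG) start at positions 37, 95, 113, 122, 190.
XhoI cuts after the first base of each site, so after positions 37, 95, 113, 122, 190.
Linear molecule, 5 cuts → 6 fragments:
  1–37 → 37 bp
  38–95 → 58 bp
  96–113 → 18 bp
  114–122 → 9 bp
  123–190 → 68 bp
  191–211 → 21 bp
Sorted largest to smallest: 68, 58, 37, 21, 18, 9 bp.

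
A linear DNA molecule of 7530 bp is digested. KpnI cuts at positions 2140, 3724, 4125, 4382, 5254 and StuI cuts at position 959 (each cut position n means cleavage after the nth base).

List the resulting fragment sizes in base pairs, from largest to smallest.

2276, 1584, 1181, 959, 872, 401, 257 bp

Combined cut positions (sorted): 959, 2140, 3724, 4125, 4382, 5254.
Linear molecule, 6 cuts → 7 fragments:
  959 − 0 = 959 bp
  2140 − 959 = 1181 bp
  3724 − 2140 = 1584 bp
  4125 − 3724 = 401 bp
  4382 − 4125 = 257 bp
  5254 − 4382 = 872 bp
  7530 − 5254 = 2276 bp
Sorted largest to smallest: 2276, 1584, 1181, 959, 872, 401, 257 bp.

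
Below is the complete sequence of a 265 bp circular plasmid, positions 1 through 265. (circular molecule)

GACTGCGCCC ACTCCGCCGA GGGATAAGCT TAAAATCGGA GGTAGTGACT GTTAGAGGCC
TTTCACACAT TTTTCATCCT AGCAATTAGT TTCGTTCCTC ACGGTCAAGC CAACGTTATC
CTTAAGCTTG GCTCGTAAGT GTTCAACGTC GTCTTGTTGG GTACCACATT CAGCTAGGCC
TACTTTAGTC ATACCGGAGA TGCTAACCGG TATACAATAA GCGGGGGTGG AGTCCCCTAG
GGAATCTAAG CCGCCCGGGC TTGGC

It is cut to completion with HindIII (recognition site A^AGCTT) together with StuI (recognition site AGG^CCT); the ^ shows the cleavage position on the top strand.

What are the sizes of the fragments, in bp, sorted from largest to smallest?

113, 66, 54, 32 bp

HindIII sites (AAGCTT) start at positions 26, 124.
HindIII cuts after the first base of each site, so after positions 26, 124.
StuI sites (AGGCCT) start at positions 56, 176.
StuI cuts after base 3 of each site, so after positions 58, 178.
Combined cut positions: 26, 58, 124, 178.
Circular molecule, 4 cuts → 4 fragments:
  27–58 → 32 bp
  59–124 → 66 bp
  125–178 → 54 bp
  179–265 then 1–26 → 87 + 26 = 113 bp
Sorted largest to smallest: 113, 66, 54, 32 bp.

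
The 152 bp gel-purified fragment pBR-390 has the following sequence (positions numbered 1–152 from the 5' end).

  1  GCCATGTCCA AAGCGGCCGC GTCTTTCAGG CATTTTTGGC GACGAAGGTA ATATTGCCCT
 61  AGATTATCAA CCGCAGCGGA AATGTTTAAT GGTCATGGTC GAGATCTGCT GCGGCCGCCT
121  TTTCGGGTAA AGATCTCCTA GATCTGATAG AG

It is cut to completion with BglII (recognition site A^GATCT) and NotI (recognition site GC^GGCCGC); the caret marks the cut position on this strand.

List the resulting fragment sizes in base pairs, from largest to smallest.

88, 19, 14, 12, 10, 9 bp

BglII sites (AGATCT) start at positions 102, 131, 140.
BglII cuts after the first base of each site, so after positions 102, 131, 140.
NotI sites (GCGGCCGC) start at positions 13, 111.
NotI cuts after base 2 of each site, so after positions 14, 112.
Combined cut positions: 14, 102, 112, 131, 140.
Linear molecule, 5 cuts → 6 fragments:
  1–14 → 14 bp
  15–102 → 88 bp
  103–112 → 10 bp
  113–131 → 19 bp
  132–140 → 9 bp
  141–152 → 12 bp
Sorted largest to smallest: 88, 19, 14, 12, 10, 9 bp.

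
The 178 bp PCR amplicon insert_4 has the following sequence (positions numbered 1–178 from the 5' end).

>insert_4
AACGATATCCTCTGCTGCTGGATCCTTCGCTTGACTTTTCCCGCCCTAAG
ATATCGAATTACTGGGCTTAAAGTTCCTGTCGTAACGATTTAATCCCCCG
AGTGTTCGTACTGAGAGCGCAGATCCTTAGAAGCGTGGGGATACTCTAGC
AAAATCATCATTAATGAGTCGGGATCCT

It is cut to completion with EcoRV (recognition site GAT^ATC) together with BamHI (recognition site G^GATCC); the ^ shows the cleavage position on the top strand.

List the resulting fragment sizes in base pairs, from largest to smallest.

120, 32, 14, 6, 6 bp

EcoRV sites (GATATC) start at positions 4, 50.
EcoRV cuts after base 3 of each site, so after positions 6, 52.
BamHI sites (GGATCC) start at positions 20, 172.
BamHI cuts after the first base of each site, so after positions 20, 172.
Combined cut positions: 6, 20, 52, 172.
Linear molecule, 4 cuts → 5 fragments:
  1–6 → 6 bp
  7–20 → 14 bp
  21–52 → 32 bp
  53–172 → 120 bp
  173–178 → 6 bp
Sorted largest to smallest: 120, 32, 14, 6, 6 bp.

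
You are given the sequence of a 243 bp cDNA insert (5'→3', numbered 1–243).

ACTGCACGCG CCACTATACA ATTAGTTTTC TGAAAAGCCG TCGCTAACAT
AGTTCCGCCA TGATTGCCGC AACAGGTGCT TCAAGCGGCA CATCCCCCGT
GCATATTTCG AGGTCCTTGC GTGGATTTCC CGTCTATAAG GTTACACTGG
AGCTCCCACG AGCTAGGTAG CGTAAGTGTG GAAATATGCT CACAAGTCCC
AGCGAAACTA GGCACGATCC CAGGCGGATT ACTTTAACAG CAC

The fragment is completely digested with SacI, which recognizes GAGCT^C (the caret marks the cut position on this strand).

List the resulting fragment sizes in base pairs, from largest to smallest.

154, 89 bp

The SacI site (GAGCTC) starts at position 150.
SacI cuts after base 5 of each site (before the last base), so after position 154.
Linear molecule, 1 cut → 2 fragments:
  1–154 → 154 bp
  155–243 → 89 bp
Sorted largest to smallest: 154, 89 bp.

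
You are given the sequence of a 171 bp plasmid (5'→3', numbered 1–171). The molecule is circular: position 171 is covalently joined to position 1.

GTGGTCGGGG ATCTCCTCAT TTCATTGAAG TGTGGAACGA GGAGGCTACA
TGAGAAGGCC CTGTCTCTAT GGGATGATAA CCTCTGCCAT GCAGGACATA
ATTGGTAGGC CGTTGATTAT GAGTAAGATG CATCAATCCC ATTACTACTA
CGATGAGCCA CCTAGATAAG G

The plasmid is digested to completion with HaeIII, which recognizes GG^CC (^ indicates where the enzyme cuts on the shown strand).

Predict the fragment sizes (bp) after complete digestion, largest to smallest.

HaeIII sites (GGCC) start at positions 57, 108.
HaeIII cuts after base 2 of each site, so after positions 58, 109.
Circular molecule, 2 cuts → 2 fragments:
  59–109 → 51 bp
  110–171 then 1–58 → 62 + 58 = 120 bp
Sorted largest to smallest: 120, 51 bp.

120, 51 bp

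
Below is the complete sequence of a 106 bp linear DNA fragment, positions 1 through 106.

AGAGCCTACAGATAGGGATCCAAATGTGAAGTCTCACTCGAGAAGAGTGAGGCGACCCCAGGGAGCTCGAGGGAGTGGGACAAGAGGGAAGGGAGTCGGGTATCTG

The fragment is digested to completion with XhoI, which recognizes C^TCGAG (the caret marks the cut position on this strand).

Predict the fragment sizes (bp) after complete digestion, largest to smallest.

40, 37, 29 bp

XhoI sites (CTCGAG) start at positions 37, 66.
XhoI cuts after the first base of each site, so after positions 37, 66.
Linear molecule, 2 cuts → 3 fragments:
  1–37 → 37 bp
  38–66 → 29 bp
  67–106 → 40 bp
Sorted largest to smallest: 40, 37, 29 bp.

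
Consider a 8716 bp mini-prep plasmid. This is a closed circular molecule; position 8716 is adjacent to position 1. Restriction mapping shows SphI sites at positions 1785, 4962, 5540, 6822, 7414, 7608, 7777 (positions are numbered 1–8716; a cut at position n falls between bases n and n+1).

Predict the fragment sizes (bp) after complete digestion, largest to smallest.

3177, 2724, 1282, 592, 578, 194, 169 bp

Circular molecule, 7 cuts → 7 fragments:
  4962 − 1785 = 3177 bp
  5540 − 4962 = 578 bp
  6822 − 5540 = 1282 bp
  7414 − 6822 = 592 bp
  7608 − 7414 = 194 bp
  7777 − 7608 = 169 bp
  wrap: 8716 − 7777 + 1785 = 2724 bp
Sorted largest to smallest: 3177, 2724, 1282, 592, 578, 194, 169 bp.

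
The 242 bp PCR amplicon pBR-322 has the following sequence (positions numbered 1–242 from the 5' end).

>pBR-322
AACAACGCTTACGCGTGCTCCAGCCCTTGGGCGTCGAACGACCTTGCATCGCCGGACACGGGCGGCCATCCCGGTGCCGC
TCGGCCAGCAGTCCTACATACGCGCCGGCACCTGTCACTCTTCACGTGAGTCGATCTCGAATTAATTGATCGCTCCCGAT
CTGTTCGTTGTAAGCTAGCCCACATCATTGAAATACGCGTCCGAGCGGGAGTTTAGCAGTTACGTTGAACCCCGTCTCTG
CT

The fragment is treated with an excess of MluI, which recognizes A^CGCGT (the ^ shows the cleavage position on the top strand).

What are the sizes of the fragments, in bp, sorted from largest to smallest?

MluI sites (ACGCGT) start at positions 11, 195.
MluI cuts after the first base of each site, so after positions 11, 195.
Linear molecule, 2 cuts → 3 fragments:
  1–11 → 11 bp
  12–195 → 184 bp
  196–242 → 47 bp
Sorted largest to smallest: 184, 47, 11 bp.

184, 47, 11 bp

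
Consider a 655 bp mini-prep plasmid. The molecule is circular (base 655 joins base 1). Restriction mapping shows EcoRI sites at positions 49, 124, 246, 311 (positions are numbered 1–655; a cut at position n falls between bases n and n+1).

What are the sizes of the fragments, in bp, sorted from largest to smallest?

Circular molecule, 4 cuts → 4 fragments:
  124 − 49 = 75 bp
  246 − 124 = 122 bp
  311 − 246 = 65 bp
  wrap: 655 − 311 + 49 = 393 bp
Sorted largest to smallest: 393, 122, 75, 65 bp.

393, 122, 75, 65 bp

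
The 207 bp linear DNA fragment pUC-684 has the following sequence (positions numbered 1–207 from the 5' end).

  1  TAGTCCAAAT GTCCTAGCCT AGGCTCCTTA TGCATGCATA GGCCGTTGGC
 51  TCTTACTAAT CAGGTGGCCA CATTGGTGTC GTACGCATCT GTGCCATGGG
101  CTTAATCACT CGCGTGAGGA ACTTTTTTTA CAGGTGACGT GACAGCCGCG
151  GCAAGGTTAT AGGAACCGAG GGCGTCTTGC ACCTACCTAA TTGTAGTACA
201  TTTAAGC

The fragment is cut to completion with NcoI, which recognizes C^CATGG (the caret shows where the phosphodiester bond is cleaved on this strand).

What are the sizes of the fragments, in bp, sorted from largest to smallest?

113, 94 bp

The NcoI site (CCATGG) starts at position 94.
NcoI cuts after the first base of each site, so after position 94.
Linear molecule, 1 cut → 2 fragments:
  1–94 → 94 bp
  95–207 → 113 bp
Sorted largest to smallest: 113, 94 bp.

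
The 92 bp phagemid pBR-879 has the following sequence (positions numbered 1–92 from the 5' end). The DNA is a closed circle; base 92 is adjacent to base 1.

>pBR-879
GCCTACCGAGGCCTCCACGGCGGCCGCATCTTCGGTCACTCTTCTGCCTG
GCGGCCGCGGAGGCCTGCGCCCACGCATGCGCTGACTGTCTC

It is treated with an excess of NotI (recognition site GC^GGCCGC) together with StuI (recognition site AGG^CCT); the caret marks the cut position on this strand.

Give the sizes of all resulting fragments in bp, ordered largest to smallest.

NotI sites (GCGGCCGC) start at positions 20, 51.
NotI cuts after base 2 of each site, so after positions 21, 52.
StuI sites (AGGCCT) start at positions 9, 61.
StuI cuts after base 3 of each site, so after positions 11, 63.
Combined cut positions: 11, 21, 52, 63.
Circular molecule, 4 cuts → 4 fragments:
  12–21 → 10 bp
  22–52 → 31 bp
  53–63 → 11 bp
  64–92 then 1–11 → 29 + 11 = 40 bp
Sorted largest to smallest: 40, 31, 11, 10 bp.

40, 31, 11, 10 bp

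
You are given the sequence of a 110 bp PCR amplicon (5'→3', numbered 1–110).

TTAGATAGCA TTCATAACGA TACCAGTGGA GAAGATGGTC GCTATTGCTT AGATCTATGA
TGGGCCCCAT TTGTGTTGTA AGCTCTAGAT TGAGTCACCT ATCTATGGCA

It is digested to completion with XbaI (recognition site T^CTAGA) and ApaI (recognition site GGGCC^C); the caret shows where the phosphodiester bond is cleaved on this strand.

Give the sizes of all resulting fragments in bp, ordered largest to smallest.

66, 26, 18 bp

The XbaI site (TCTAGA) starts at position 84.
XbaI cuts after the first base of each site, so after position 84.
The ApaI site (GGGCCC) starts at position 62.
ApaI cuts after base 5 of each site (before the last base), so after position 66.
Combined cut positions: 66, 84.
Linear molecule, 2 cuts → 3 fragments:
  1–66 → 66 bp
  67–84 → 18 bp
  85–110 → 26 bp
Sorted largest to smallest: 66, 26, 18 bp.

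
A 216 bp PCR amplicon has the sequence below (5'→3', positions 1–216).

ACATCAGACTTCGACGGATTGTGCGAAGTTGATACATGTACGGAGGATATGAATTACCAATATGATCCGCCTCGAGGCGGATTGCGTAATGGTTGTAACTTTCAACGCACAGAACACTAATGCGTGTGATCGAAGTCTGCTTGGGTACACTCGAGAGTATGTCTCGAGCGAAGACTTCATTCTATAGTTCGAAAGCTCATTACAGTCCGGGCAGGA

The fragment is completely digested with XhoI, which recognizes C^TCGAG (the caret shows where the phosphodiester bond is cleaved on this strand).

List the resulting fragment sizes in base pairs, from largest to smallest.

XhoI sites (CTCGAG) start at positions 71, 150, 163.
XhoI cuts after the first base of each site, so after positions 71, 150, 163.
Linear molecule, 3 cuts → 4 fragments:
  1–71 → 71 bp
  72–150 → 79 bp
  151–163 → 13 bp
  164–216 → 53 bp
Sorted largest to smallest: 79, 71, 53, 13 bp.

79, 71, 53, 13 bp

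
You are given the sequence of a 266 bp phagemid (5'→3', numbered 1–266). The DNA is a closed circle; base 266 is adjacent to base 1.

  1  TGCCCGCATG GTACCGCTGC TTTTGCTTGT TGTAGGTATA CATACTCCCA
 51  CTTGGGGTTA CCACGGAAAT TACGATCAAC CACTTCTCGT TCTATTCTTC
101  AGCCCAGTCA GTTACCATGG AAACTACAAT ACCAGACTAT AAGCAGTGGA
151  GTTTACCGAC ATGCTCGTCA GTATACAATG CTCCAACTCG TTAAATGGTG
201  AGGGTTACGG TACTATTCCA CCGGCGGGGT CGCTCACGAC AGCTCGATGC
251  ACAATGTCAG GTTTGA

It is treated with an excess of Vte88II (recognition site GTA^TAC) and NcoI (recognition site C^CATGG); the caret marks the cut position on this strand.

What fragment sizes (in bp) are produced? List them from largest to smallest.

131, 77, 58 bp

Vte88II sites (GTATAC) start at positions 36, 171.
Vte88II cuts after base 3 of each site, so after positions 38, 173.
The NcoI site (CCATGG) starts at position 115.
NcoI cuts after the first base of each site, so after position 115.
Combined cut positions: 38, 115, 173.
Circular molecule, 3 cuts → 3 fragments:
  39–115 → 77 bp
  116–173 → 58 bp
  174–266 then 1–38 → 93 + 38 = 131 bp
Sorted largest to smallest: 131, 77, 58 bp.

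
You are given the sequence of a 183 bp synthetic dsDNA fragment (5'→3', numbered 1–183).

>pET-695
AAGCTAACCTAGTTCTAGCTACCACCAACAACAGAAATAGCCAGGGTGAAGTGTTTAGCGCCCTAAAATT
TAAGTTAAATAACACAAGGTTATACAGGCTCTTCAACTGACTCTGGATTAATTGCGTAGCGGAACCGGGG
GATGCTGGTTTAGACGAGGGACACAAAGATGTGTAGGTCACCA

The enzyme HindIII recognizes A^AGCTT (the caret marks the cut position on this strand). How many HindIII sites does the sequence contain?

0

No occurrence of AAGCTT is present in the sequence.
HindIII does not cut: 0 sites.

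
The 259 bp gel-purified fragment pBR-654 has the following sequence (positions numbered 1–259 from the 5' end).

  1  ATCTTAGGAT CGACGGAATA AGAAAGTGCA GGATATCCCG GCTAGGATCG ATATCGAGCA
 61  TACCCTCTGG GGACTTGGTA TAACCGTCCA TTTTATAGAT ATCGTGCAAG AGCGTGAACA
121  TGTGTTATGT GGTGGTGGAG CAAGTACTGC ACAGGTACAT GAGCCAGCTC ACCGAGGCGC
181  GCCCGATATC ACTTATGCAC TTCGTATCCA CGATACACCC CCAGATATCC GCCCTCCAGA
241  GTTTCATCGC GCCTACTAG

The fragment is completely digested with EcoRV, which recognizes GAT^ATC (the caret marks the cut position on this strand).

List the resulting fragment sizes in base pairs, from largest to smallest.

87, 48, 39, 34, 33, 18 bp

EcoRV sites (GATATC) start at positions 32, 50, 98, 185, 224.
EcoRV cuts after base 3 of each site, so after positions 34, 52, 100, 187, 226.
Linear molecule, 5 cuts → 6 fragments:
  1–34 → 34 bp
  35–52 → 18 bp
  53–100 → 48 bp
  101–187 → 87 bp
  188–226 → 39 bp
  227–259 → 33 bp
Sorted largest to smallest: 87, 48, 39, 34, 33, 18 bp.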